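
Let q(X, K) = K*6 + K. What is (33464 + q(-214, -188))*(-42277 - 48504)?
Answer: -2918427588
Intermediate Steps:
q(X, K) = 7*K (q(X, K) = 6*K + K = 7*K)
(33464 + q(-214, -188))*(-42277 - 48504) = (33464 + 7*(-188))*(-42277 - 48504) = (33464 - 1316)*(-90781) = 32148*(-90781) = -2918427588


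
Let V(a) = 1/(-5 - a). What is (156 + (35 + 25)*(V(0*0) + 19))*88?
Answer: 112992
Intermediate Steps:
(156 + (35 + 25)*(V(0*0) + 19))*88 = (156 + (35 + 25)*(-1/(5 + 0*0) + 19))*88 = (156 + 60*(-1/(5 + 0) + 19))*88 = (156 + 60*(-1/5 + 19))*88 = (156 + 60*(-1*⅕ + 19))*88 = (156 + 60*(-⅕ + 19))*88 = (156 + 60*(94/5))*88 = (156 + 1128)*88 = 1284*88 = 112992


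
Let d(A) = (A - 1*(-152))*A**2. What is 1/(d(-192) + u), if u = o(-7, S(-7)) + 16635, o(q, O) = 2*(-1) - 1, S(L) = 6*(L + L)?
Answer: -1/1457928 ≈ -6.8590e-7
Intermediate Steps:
d(A) = A**2*(152 + A) (d(A) = (A + 152)*A**2 = (152 + A)*A**2 = A**2*(152 + A))
S(L) = 12*L (S(L) = 6*(2*L) = 12*L)
o(q, O) = -3 (o(q, O) = -2 - 1 = -3)
u = 16632 (u = -3 + 16635 = 16632)
1/(d(-192) + u) = 1/((-192)**2*(152 - 192) + 16632) = 1/(36864*(-40) + 16632) = 1/(-1474560 + 16632) = 1/(-1457928) = -1/1457928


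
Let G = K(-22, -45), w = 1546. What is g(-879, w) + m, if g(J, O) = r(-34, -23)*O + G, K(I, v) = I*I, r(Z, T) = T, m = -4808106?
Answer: -4843180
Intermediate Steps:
K(I, v) = I²
G = 484 (G = (-22)² = 484)
g(J, O) = 484 - 23*O (g(J, O) = -23*O + 484 = 484 - 23*O)
g(-879, w) + m = (484 - 23*1546) - 4808106 = (484 - 35558) - 4808106 = -35074 - 4808106 = -4843180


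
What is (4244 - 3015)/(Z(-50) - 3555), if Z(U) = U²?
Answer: -1229/1055 ≈ -1.1649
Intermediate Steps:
(4244 - 3015)/(Z(-50) - 3555) = (4244 - 3015)/((-50)² - 3555) = 1229/(2500 - 3555) = 1229/(-1055) = 1229*(-1/1055) = -1229/1055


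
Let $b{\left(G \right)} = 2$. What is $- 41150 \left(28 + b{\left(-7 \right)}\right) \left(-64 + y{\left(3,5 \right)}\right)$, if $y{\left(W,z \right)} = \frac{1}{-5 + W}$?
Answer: $79625250$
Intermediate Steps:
$- 41150 \left(28 + b{\left(-7 \right)}\right) \left(-64 + y{\left(3,5 \right)}\right) = - 41150 \left(28 + 2\right) \left(-64 + \frac{1}{-5 + 3}\right) = - 41150 \cdot 30 \left(-64 + \frac{1}{-2}\right) = - 41150 \cdot 30 \left(-64 - \frac{1}{2}\right) = - 41150 \cdot 30 \left(- \frac{129}{2}\right) = \left(-41150\right) \left(-1935\right) = 79625250$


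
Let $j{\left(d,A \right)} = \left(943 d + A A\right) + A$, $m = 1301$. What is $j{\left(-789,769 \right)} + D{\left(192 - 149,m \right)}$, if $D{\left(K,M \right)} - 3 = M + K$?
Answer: $-150550$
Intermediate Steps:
$D{\left(K,M \right)} = 3 + K + M$ ($D{\left(K,M \right)} = 3 + \left(M + K\right) = 3 + \left(K + M\right) = 3 + K + M$)
$j{\left(d,A \right)} = A + A^{2} + 943 d$ ($j{\left(d,A \right)} = \left(943 d + A^{2}\right) + A = \left(A^{2} + 943 d\right) + A = A + A^{2} + 943 d$)
$j{\left(-789,769 \right)} + D{\left(192 - 149,m \right)} = \left(769 + 769^{2} + 943 \left(-789\right)\right) + \left(3 + \left(192 - 149\right) + 1301\right) = \left(769 + 591361 - 744027\right) + \left(3 + \left(192 - 149\right) + 1301\right) = -151897 + \left(3 + 43 + 1301\right) = -151897 + 1347 = -150550$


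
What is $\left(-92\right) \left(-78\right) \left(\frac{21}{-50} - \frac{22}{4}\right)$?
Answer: $- \frac{1062048}{25} \approx -42482.0$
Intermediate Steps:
$\left(-92\right) \left(-78\right) \left(\frac{21}{-50} - \frac{22}{4}\right) = 7176 \left(21 \left(- \frac{1}{50}\right) - \frac{11}{2}\right) = 7176 \left(- \frac{21}{50} - \frac{11}{2}\right) = 7176 \left(- \frac{148}{25}\right) = - \frac{1062048}{25}$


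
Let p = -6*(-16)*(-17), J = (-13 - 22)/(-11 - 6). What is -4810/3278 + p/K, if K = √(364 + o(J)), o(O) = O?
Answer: -2405/1639 - 1632*√2159/889 ≈ -86.766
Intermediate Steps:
J = 35/17 (J = -35/(-17) = -35*(-1/17) = 35/17 ≈ 2.0588)
p = -1632 (p = 96*(-17) = -1632)
K = 7*√2159/17 (K = √(364 + 35/17) = √(6223/17) = 7*√2159/17 ≈ 19.133)
-4810/3278 + p/K = -4810/3278 - 1632*√2159/889 = -4810*1/3278 - 1632*√2159/889 = -2405/1639 - 1632*√2159/889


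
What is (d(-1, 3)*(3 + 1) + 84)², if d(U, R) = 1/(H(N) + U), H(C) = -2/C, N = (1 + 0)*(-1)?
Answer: 7744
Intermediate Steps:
N = -1 (N = 1*(-1) = -1)
d(U, R) = 1/(2 + U) (d(U, R) = 1/(-2/(-1) + U) = 1/(-2*(-1) + U) = 1/(2 + U))
(d(-1, 3)*(3 + 1) + 84)² = ((3 + 1)/(2 - 1) + 84)² = (4/1 + 84)² = (1*4 + 84)² = (4 + 84)² = 88² = 7744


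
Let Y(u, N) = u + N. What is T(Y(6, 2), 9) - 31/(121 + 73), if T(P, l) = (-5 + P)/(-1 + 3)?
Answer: 130/97 ≈ 1.3402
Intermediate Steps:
Y(u, N) = N + u
T(P, l) = -5/2 + P/2 (T(P, l) = (-5 + P)/2 = (-5 + P)*(1/2) = -5/2 + P/2)
T(Y(6, 2), 9) - 31/(121 + 73) = (-5/2 + (2 + 6)/2) - 31/(121 + 73) = (-5/2 + (1/2)*8) - 31/194 = (-5/2 + 4) - 31*1/194 = 3/2 - 31/194 = 130/97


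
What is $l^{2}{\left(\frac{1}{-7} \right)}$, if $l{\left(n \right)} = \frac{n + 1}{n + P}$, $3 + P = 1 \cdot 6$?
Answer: $\frac{9}{100} \approx 0.09$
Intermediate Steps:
$P = 3$ ($P = -3 + 1 \cdot 6 = -3 + 6 = 3$)
$l{\left(n \right)} = \frac{1 + n}{3 + n}$ ($l{\left(n \right)} = \frac{n + 1}{n + 3} = \frac{1 + n}{3 + n}$)
$l^{2}{\left(\frac{1}{-7} \right)} = \left(\frac{1 + \frac{1}{-7}}{3 + \frac{1}{-7}}\right)^{2} = \left(\frac{1 - \frac{1}{7}}{3 - \frac{1}{7}}\right)^{2} = \left(\frac{1}{\frac{20}{7}} \cdot \frac{6}{7}\right)^{2} = \left(\frac{7}{20} \cdot \frac{6}{7}\right)^{2} = \left(\frac{3}{10}\right)^{2} = \frac{9}{100}$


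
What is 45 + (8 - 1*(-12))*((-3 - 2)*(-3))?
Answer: 345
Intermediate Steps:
45 + (8 - 1*(-12))*((-3 - 2)*(-3)) = 45 + (8 + 12)*(-5*(-3)) = 45 + 20*15 = 45 + 300 = 345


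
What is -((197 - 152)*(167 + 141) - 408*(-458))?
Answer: -200724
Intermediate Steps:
-((197 - 152)*(167 + 141) - 408*(-458)) = -(45*308 + 186864) = -(13860 + 186864) = -1*200724 = -200724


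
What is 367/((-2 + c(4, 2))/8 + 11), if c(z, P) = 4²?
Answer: 1468/51 ≈ 28.784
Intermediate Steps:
c(z, P) = 16
367/((-2 + c(4, 2))/8 + 11) = 367/((-2 + 16)/8 + 11) = 367/(14*(⅛) + 11) = 367/(7/4 + 11) = 367/(51/4) = (4/51)*367 = 1468/51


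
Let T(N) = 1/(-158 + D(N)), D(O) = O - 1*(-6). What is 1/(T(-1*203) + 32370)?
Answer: 355/11491349 ≈ 3.0893e-5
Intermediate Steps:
D(O) = 6 + O (D(O) = O + 6 = 6 + O)
T(N) = 1/(-152 + N) (T(N) = 1/(-158 + (6 + N)) = 1/(-152 + N))
1/(T(-1*203) + 32370) = 1/(1/(-152 - 1*203) + 32370) = 1/(1/(-152 - 203) + 32370) = 1/(1/(-355) + 32370) = 1/(-1/355 + 32370) = 1/(11491349/355) = 355/11491349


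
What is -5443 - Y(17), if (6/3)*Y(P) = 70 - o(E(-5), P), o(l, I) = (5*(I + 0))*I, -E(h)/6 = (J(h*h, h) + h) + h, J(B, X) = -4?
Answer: -9511/2 ≈ -4755.5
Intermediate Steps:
E(h) = 24 - 12*h (E(h) = -6*((-4 + h) + h) = -6*(-4 + 2*h) = 24 - 12*h)
o(l, I) = 5*I² (o(l, I) = (5*I)*I = 5*I²)
Y(P) = 35 - 5*P²/2 (Y(P) = (70 - 5*P²)/2 = 35 - 5*P²/2)
-5443 - Y(17) = -5443 - (35 - 5/2*17²) = -5443 - (35 - 5/2*289) = -5443 - (35 - 1445/2) = -5443 - 1*(-1375/2) = -5443 + 1375/2 = -9511/2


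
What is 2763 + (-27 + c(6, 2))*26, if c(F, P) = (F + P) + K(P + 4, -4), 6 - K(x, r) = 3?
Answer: 2347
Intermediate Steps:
K(x, r) = 3 (K(x, r) = 6 - 1*3 = 6 - 3 = 3)
c(F, P) = 3 + F + P (c(F, P) = (F + P) + 3 = 3 + F + P)
2763 + (-27 + c(6, 2))*26 = 2763 + (-27 + (3 + 6 + 2))*26 = 2763 + (-27 + 11)*26 = 2763 - 16*26 = 2763 - 416 = 2347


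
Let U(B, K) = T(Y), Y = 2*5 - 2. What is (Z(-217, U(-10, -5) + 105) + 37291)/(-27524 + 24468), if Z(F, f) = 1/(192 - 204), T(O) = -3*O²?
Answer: -447491/36672 ≈ -12.203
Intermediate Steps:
Y = 8 (Y = 10 - 2 = 8)
U(B, K) = -192 (U(B, K) = -3*8² = -3*64 = -192)
Z(F, f) = -1/12 (Z(F, f) = 1/(-12) = -1/12)
(Z(-217, U(-10, -5) + 105) + 37291)/(-27524 + 24468) = (-1/12 + 37291)/(-27524 + 24468) = (447491/12)/(-3056) = (447491/12)*(-1/3056) = -447491/36672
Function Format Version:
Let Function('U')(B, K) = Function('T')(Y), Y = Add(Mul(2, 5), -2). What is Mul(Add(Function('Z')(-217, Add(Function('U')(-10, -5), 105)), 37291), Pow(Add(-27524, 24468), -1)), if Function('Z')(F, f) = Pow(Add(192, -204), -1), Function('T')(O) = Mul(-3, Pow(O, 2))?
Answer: Rational(-447491, 36672) ≈ -12.203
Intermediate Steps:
Y = 8 (Y = Add(10, -2) = 8)
Function('U')(B, K) = -192 (Function('U')(B, K) = Mul(-3, Pow(8, 2)) = Mul(-3, 64) = -192)
Function('Z')(F, f) = Rational(-1, 12) (Function('Z')(F, f) = Pow(-12, -1) = Rational(-1, 12))
Mul(Add(Function('Z')(-217, Add(Function('U')(-10, -5), 105)), 37291), Pow(Add(-27524, 24468), -1)) = Mul(Add(Rational(-1, 12), 37291), Pow(Add(-27524, 24468), -1)) = Mul(Rational(447491, 12), Pow(-3056, -1)) = Mul(Rational(447491, 12), Rational(-1, 3056)) = Rational(-447491, 36672)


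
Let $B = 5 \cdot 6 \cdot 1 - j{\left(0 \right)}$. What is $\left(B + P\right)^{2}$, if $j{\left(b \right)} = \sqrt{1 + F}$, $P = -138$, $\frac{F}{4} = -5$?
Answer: $\left(108 + i \sqrt{19}\right)^{2} \approx 11645.0 + 941.52 i$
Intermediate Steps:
$F = -20$ ($F = 4 \left(-5\right) = -20$)
$j{\left(b \right)} = i \sqrt{19}$ ($j{\left(b \right)} = \sqrt{1 - 20} = \sqrt{-19} = i \sqrt{19}$)
$B = 30 - i \sqrt{19}$ ($B = 5 \cdot 6 \cdot 1 - i \sqrt{19} = 30 \cdot 1 - i \sqrt{19} = 30 - i \sqrt{19} \approx 30.0 - 4.3589 i$)
$\left(B + P\right)^{2} = \left(\left(30 - i \sqrt{19}\right) - 138\right)^{2} = \left(-108 - i \sqrt{19}\right)^{2}$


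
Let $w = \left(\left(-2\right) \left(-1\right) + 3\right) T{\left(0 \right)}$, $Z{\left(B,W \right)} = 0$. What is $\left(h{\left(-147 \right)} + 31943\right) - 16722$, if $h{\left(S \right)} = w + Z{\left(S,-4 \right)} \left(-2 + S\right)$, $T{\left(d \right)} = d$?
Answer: $15221$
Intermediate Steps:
$w = 0$ ($w = \left(\left(-2\right) \left(-1\right) + 3\right) 0 = \left(2 + 3\right) 0 = 5 \cdot 0 = 0$)
$h{\left(S \right)} = 0$ ($h{\left(S \right)} = 0 + 0 \left(-2 + S\right) = 0 + 0 = 0$)
$\left(h{\left(-147 \right)} + 31943\right) - 16722 = \left(0 + 31943\right) - 16722 = 31943 - 16722 = 15221$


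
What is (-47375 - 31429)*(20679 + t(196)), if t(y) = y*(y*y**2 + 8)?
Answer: -116299833921612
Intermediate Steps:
t(y) = y*(8 + y**3) (t(y) = y*(y**3 + 8) = y*(8 + y**3))
(-47375 - 31429)*(20679 + t(196)) = (-47375 - 31429)*(20679 + 196*(8 + 196**3)) = -78804*(20679 + 196*(8 + 7529536)) = -78804*(20679 + 196*7529544) = -78804*(20679 + 1475790624) = -78804*1475811303 = -116299833921612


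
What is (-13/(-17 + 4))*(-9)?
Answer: -9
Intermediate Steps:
(-13/(-17 + 4))*(-9) = (-13/(-13))*(-9) = -1/13*(-13)*(-9) = 1*(-9) = -9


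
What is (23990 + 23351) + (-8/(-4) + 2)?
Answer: 47345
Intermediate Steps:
(23990 + 23351) + (-8/(-4) + 2) = 47341 + (-¼*(-8) + 2) = 47341 + (2 + 2) = 47341 + 4 = 47345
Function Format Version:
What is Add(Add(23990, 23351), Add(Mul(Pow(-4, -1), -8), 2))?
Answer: 47345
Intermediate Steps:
Add(Add(23990, 23351), Add(Mul(Pow(-4, -1), -8), 2)) = Add(47341, Add(Mul(Rational(-1, 4), -8), 2)) = Add(47341, Add(2, 2)) = Add(47341, 4) = 47345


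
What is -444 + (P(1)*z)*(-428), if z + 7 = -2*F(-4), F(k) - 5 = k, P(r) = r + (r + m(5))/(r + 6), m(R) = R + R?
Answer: 66228/7 ≈ 9461.1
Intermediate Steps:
m(R) = 2*R
P(r) = r + (10 + r)/(6 + r) (P(r) = r + (r + 2*5)/(r + 6) = r + (r + 10)/(6 + r) = r + (10 + r)/(6 + r))
F(k) = 5 + k
z = -9 (z = -7 - 2*(5 - 4) = -7 - 2*1 = -7 - 2 = -9)
-444 + (P(1)*z)*(-428) = -444 + (((10 + 1² + 7*1)/(6 + 1))*(-9))*(-428) = -444 + (((10 + 1 + 7)/7)*(-9))*(-428) = -444 + (((⅐)*18)*(-9))*(-428) = -444 + ((18/7)*(-9))*(-428) = -444 - 162/7*(-428) = -444 + 69336/7 = 66228/7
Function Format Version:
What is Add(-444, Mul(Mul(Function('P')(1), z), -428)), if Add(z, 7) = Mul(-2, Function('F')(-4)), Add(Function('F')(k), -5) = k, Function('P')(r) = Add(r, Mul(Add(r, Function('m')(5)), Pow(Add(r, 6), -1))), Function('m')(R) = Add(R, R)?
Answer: Rational(66228, 7) ≈ 9461.1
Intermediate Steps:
Function('m')(R) = Mul(2, R)
Function('P')(r) = Add(r, Mul(Pow(Add(6, r), -1), Add(10, r))) (Function('P')(r) = Add(r, Mul(Add(r, Mul(2, 5)), Pow(Add(r, 6), -1))) = Add(r, Mul(Add(r, 10), Pow(Add(6, r), -1))) = Add(r, Mul(Add(10, r), Pow(Add(6, r), -1))) = Add(r, Mul(Pow(Add(6, r), -1), Add(10, r))))
Function('F')(k) = Add(5, k)
z = -9 (z = Add(-7, Mul(-2, Add(5, -4))) = Add(-7, Mul(-2, 1)) = Add(-7, -2) = -9)
Add(-444, Mul(Mul(Function('P')(1), z), -428)) = Add(-444, Mul(Mul(Mul(Pow(Add(6, 1), -1), Add(10, Pow(1, 2), Mul(7, 1))), -9), -428)) = Add(-444, Mul(Mul(Mul(Pow(7, -1), Add(10, 1, 7)), -9), -428)) = Add(-444, Mul(Mul(Mul(Rational(1, 7), 18), -9), -428)) = Add(-444, Mul(Mul(Rational(18, 7), -9), -428)) = Add(-444, Mul(Rational(-162, 7), -428)) = Add(-444, Rational(69336, 7)) = Rational(66228, 7)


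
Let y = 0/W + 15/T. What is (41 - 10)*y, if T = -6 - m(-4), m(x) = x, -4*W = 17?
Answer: -465/2 ≈ -232.50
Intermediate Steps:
W = -17/4 (W = -¼*17 = -17/4 ≈ -4.2500)
T = -2 (T = -6 - 1*(-4) = -6 + 4 = -2)
y = -15/2 (y = 0/(-17/4) + 15/(-2) = 0*(-4/17) + 15*(-½) = 0 - 15/2 = -15/2 ≈ -7.5000)
(41 - 10)*y = (41 - 10)*(-15/2) = 31*(-15/2) = -465/2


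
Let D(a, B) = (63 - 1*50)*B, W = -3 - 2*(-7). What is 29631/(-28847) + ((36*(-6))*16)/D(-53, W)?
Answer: -87855/3487 ≈ -25.195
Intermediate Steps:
W = 11 (W = -3 + 14 = 11)
D(a, B) = 13*B (D(a, B) = (63 - 50)*B = 13*B)
29631/(-28847) + ((36*(-6))*16)/D(-53, W) = 29631/(-28847) + ((36*(-6))*16)/((13*11)) = 29631*(-1/28847) - 216*16/143 = -4233/4121 - 3456*1/143 = -4233/4121 - 3456/143 = -87855/3487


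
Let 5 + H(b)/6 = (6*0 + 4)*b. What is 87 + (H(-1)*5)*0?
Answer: 87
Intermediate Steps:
H(b) = -30 + 24*b (H(b) = -30 + 6*((6*0 + 4)*b) = -30 + 6*((0 + 4)*b) = -30 + 6*(4*b) = -30 + 24*b)
87 + (H(-1)*5)*0 = 87 + ((-30 + 24*(-1))*5)*0 = 87 + ((-30 - 24)*5)*0 = 87 - 54*5*0 = 87 - 270*0 = 87 + 0 = 87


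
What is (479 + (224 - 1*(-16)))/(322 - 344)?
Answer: -719/22 ≈ -32.682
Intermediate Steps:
(479 + (224 - 1*(-16)))/(322 - 344) = (479 + (224 + 16))/(-22) = (479 + 240)*(-1/22) = 719*(-1/22) = -719/22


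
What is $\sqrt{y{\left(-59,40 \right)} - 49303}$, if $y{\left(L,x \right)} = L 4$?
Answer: $7 i \sqrt{1011} \approx 222.57 i$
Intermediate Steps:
$y{\left(L,x \right)} = 4 L$
$\sqrt{y{\left(-59,40 \right)} - 49303} = \sqrt{4 \left(-59\right) - 49303} = \sqrt{-236 - 49303} = \sqrt{-49539} = 7 i \sqrt{1011}$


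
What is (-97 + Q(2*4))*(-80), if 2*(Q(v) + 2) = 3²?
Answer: 7560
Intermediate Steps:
Q(v) = 5/2 (Q(v) = -2 + (½)*3² = -2 + (½)*9 = -2 + 9/2 = 5/2)
(-97 + Q(2*4))*(-80) = (-97 + 5/2)*(-80) = -189/2*(-80) = 7560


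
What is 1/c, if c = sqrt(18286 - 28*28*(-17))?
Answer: sqrt(31614)/31614 ≈ 0.0056242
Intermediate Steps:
c = sqrt(31614) (c = sqrt(18286 - 784*(-17)) = sqrt(18286 + 13328) = sqrt(31614) ≈ 177.80)
1/c = 1/(sqrt(31614)) = sqrt(31614)/31614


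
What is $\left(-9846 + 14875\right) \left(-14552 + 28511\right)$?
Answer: $70199811$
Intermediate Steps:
$\left(-9846 + 14875\right) \left(-14552 + 28511\right) = 5029 \cdot 13959 = 70199811$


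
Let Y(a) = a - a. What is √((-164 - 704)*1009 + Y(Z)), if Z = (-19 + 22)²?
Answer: 2*I*√218953 ≈ 935.85*I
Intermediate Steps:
Z = 9 (Z = 3² = 9)
Y(a) = 0
√((-164 - 704)*1009 + Y(Z)) = √((-164 - 704)*1009 + 0) = √(-868*1009 + 0) = √(-875812 + 0) = √(-875812) = 2*I*√218953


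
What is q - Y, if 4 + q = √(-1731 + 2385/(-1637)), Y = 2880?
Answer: -2884 + 8*I*√72540381/1637 ≈ -2884.0 + 41.623*I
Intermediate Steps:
q = -4 + 8*I*√72540381/1637 (q = -4 + √(-1731 + 2385/(-1637)) = -4 + √(-1731 + 2385*(-1/1637)) = -4 + √(-1731 - 2385/1637) = -4 + √(-2836032/1637) = -4 + 8*I*√72540381/1637 ≈ -4.0 + 41.623*I)
q - Y = (-4 + 8*I*√72540381/1637) - 1*2880 = (-4 + 8*I*√72540381/1637) - 2880 = -2884 + 8*I*√72540381/1637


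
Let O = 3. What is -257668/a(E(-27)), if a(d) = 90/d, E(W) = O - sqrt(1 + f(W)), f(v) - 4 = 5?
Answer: -128834/15 + 128834*sqrt(10)/45 ≈ 464.60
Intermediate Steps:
f(v) = 9 (f(v) = 4 + 5 = 9)
E(W) = 3 - sqrt(10) (E(W) = 3 - sqrt(1 + 9) = 3 - sqrt(10))
-257668/a(E(-27)) = -(128834/15 - 128834*sqrt(10)/45) = -257668*(1/30 - sqrt(10)/90) = -128834/15 + 128834*sqrt(10)/45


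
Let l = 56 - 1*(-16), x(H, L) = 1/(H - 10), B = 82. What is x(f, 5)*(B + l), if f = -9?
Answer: -154/19 ≈ -8.1053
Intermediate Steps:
x(H, L) = 1/(-10 + H)
l = 72 (l = 56 + 16 = 72)
x(f, 5)*(B + l) = (82 + 72)/(-10 - 9) = 154/(-19) = -1/19*154 = -154/19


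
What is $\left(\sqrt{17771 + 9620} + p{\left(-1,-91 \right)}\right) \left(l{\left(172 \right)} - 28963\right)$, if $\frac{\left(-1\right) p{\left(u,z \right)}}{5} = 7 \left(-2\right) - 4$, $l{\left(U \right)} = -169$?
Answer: $-2621880 - 203924 \sqrt{559} \approx -7.4433 \cdot 10^{6}$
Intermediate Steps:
$p{\left(u,z \right)} = 90$ ($p{\left(u,z \right)} = - 5 \left(7 \left(-2\right) - 4\right) = - 5 \left(-14 - 4\right) = \left(-5\right) \left(-18\right) = 90$)
$\left(\sqrt{17771 + 9620} + p{\left(-1,-91 \right)}\right) \left(l{\left(172 \right)} - 28963\right) = \left(\sqrt{17771 + 9620} + 90\right) \left(-169 - 28963\right) = \left(\sqrt{27391} + 90\right) \left(-29132\right) = \left(7 \sqrt{559} + 90\right) \left(-29132\right) = \left(90 + 7 \sqrt{559}\right) \left(-29132\right) = -2621880 - 203924 \sqrt{559}$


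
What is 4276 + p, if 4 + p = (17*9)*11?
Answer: 5955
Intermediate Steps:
p = 1679 (p = -4 + (17*9)*11 = -4 + 153*11 = -4 + 1683 = 1679)
4276 + p = 4276 + 1679 = 5955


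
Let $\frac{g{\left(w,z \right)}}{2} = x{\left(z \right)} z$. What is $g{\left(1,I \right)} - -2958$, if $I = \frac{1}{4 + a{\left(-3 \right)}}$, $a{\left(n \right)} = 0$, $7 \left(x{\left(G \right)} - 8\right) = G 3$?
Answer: $\frac{165875}{56} \approx 2962.1$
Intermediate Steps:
$x{\left(G \right)} = 8 + \frac{3 G}{7}$ ($x{\left(G \right)} = 8 + \frac{G 3}{7} = 8 + \frac{3 G}{7}$)
$I = \frac{1}{4}$ ($I = \frac{1}{4 + 0} = \frac{1}{4} \approx 0.25$)
$g{\left(w,z \right)} = 2 z \left(8 + \frac{3 z}{7}\right)$ ($g{\left(w,z \right)} = 2 \left(8 + \frac{3 z}{7}\right) z = 2 z \left(8 + \frac{3 z}{7}\right)$)
$g{\left(1,I \right)} - -2958 = \frac{2}{7} \cdot \frac{1}{4} \left(56 + 3 \cdot \frac{1}{4}\right) - -2958 = \frac{2}{7} \cdot \frac{1}{4} \left(56 + \frac{3}{4}\right) + 2958 = \frac{2}{7} \cdot \frac{1}{4} \cdot \frac{227}{4} + 2958 = \frac{227}{56} + 2958 = \frac{165875}{56}$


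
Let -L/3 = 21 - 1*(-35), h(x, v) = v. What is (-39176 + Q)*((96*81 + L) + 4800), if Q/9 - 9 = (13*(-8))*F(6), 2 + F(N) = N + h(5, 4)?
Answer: -578001864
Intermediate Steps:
F(N) = 2 + N (F(N) = -2 + (N + 4) = -2 + (4 + N) = 2 + N)
L = -168 (L = -3*(21 - 1*(-35)) = -3*(21 + 35) = -3*56 = -168)
Q = -7407 (Q = 81 + 9*((13*(-8))*(2 + 6)) = 81 + 9*(-104*8) = 81 + 9*(-832) = 81 - 7488 = -7407)
(-39176 + Q)*((96*81 + L) + 4800) = (-39176 - 7407)*((96*81 - 168) + 4800) = -46583*((7776 - 168) + 4800) = -46583*(7608 + 4800) = -46583*12408 = -578001864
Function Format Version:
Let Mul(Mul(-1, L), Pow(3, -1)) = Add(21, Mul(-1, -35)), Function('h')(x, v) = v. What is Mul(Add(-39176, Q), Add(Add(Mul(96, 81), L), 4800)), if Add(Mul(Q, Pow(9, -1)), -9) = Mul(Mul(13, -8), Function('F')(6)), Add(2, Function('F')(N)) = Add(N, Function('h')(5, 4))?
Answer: -578001864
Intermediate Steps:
Function('F')(N) = Add(2, N) (Function('F')(N) = Add(-2, Add(N, 4)) = Add(-2, Add(4, N)) = Add(2, N))
L = -168 (L = Mul(-3, Add(21, Mul(-1, -35))) = Mul(-3, Add(21, 35)) = Mul(-3, 56) = -168)
Q = -7407 (Q = Add(81, Mul(9, Mul(Mul(13, -8), Add(2, 6)))) = Add(81, Mul(9, Mul(-104, 8))) = Add(81, Mul(9, -832)) = Add(81, -7488) = -7407)
Mul(Add(-39176, Q), Add(Add(Mul(96, 81), L), 4800)) = Mul(Add(-39176, -7407), Add(Add(Mul(96, 81), -168), 4800)) = Mul(-46583, Add(Add(7776, -168), 4800)) = Mul(-46583, Add(7608, 4800)) = Mul(-46583, 12408) = -578001864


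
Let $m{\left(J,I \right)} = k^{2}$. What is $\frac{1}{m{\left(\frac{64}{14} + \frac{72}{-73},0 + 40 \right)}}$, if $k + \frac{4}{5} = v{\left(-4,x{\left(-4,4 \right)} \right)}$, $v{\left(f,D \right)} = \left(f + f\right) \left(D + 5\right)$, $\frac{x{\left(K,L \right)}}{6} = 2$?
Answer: $\frac{25}{467856} \approx 5.3435 \cdot 10^{-5}$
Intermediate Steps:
$x{\left(K,L \right)} = 12$ ($x{\left(K,L \right)} = 6 \cdot 2 = 12$)
$v{\left(f,D \right)} = 2 f \left(5 + D\right)$
$k = - \frac{684}{5}$ ($k = - \frac{4}{5} + 2 \left(-4\right) \left(5 + 12\right) = - \frac{4}{5} + 2 \left(-4\right) 17 = - \frac{4}{5} - 136 = - \frac{684}{5} \approx -136.8$)
$m{\left(J,I \right)} = \frac{467856}{25}$ ($m{\left(J,I \right)} = \left(- \frac{684}{5}\right)^{2} = \frac{467856}{25}$)
$\frac{1}{m{\left(\frac{64}{14} + \frac{72}{-73},0 + 40 \right)}} = \frac{1}{\frac{467856}{25}} = \frac{25}{467856}$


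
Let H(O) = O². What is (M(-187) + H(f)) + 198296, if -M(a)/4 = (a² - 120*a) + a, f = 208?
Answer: 12672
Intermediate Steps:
M(a) = -4*a² + 476*a (M(a) = -4*((a² - 120*a) + a) = -4*(a² - 119*a) = -4*a² + 476*a)
(M(-187) + H(f)) + 198296 = (4*(-187)*(119 - 1*(-187)) + 208²) + 198296 = (4*(-187)*(119 + 187) + 43264) + 198296 = (4*(-187)*306 + 43264) + 198296 = (-228888 + 43264) + 198296 = -185624 + 198296 = 12672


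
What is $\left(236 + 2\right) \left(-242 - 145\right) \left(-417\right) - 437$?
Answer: $38407765$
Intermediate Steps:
$\left(236 + 2\right) \left(-242 - 145\right) \left(-417\right) - 437 = 238 \left(-387\right) \left(-417\right) - 437 = \left(-92106\right) \left(-417\right) - 437 = 38408202 - 437 = 38407765$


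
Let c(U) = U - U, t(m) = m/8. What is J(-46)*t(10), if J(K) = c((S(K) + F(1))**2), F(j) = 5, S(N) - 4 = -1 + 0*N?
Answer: 0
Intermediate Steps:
S(N) = 3 (S(N) = 4 + (-1 + 0*N) = 4 + (-1 + 0) = 4 - 1 = 3)
t(m) = m/8 (t(m) = m*(1/8) = m/8)
c(U) = 0
J(K) = 0
J(-46)*t(10) = 0*((1/8)*10) = 0*(5/4) = 0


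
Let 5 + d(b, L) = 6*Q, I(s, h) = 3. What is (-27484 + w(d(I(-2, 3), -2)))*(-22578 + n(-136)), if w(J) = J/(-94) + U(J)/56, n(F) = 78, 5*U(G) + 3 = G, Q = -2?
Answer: 203449500000/329 ≈ 6.1839e+8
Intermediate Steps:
U(G) = -⅗ + G/5
d(b, L) = -17 (d(b, L) = -5 + 6*(-2) = -5 - 12 = -17)
w(J) = -3/280 - 93*J/13160 (w(J) = J/(-94) + (-⅗ + J/5)/56 = J*(-1/94) + (-⅗ + J/5)*(1/56) = -J/94 + (-3/280 + J/280) = -3/280 - 93*J/13160)
(-27484 + w(d(I(-2, 3), -2)))*(-22578 + n(-136)) = (-27484 + (-3/280 - 93/13160*(-17)))*(-22578 + 78) = (-27484 + (-3/280 + 1581/13160))*(-22500) = (-27484 + 36/329)*(-22500) = -9042200/329*(-22500) = 203449500000/329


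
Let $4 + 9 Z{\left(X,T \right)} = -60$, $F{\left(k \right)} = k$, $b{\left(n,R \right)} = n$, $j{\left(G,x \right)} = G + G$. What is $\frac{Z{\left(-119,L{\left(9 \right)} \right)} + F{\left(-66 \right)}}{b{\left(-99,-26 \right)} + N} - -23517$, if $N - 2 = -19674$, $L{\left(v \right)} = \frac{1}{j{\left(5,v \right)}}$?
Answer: $\frac{4184592121}{177939} \approx 23517.0$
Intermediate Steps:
$j{\left(G,x \right)} = 2 G$
$L{\left(v \right)} = \frac{1}{10}$ ($L{\left(v \right)} = \frac{1}{2 \cdot 5} = \frac{1}{10}$)
$Z{\left(X,T \right)} = - \frac{64}{9}$ ($Z{\left(X,T \right)} = - \frac{4}{9} + \frac{1}{9} \left(-60\right) = - \frac{4}{9} - \frac{20}{3} = - \frac{64}{9}$)
$N = -19672$ ($N = 2 - 19674 = -19672$)
$\frac{Z{\left(-119,L{\left(9 \right)} \right)} + F{\left(-66 \right)}}{b{\left(-99,-26 \right)} + N} - -23517 = \frac{- \frac{64}{9} - 66}{-99 - 19672} - -23517 = - \frac{658}{9 \left(-19771\right)} + 23517 = \left(- \frac{658}{9}\right) \left(- \frac{1}{19771}\right) + 23517 = \frac{658}{177939} + 23517 = \frac{4184592121}{177939}$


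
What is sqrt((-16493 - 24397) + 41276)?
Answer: sqrt(386) ≈ 19.647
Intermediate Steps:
sqrt((-16493 - 24397) + 41276) = sqrt(-40890 + 41276) = sqrt(386)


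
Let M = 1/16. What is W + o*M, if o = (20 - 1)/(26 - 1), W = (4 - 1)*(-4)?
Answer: -4781/400 ≈ -11.952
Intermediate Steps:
W = -12 (W = 3*(-4) = -12)
M = 1/16 (M = 1*(1/16) = 1/16 ≈ 0.062500)
o = 19/25 ≈ 0.76000
W + o*M = -12 + (19/25)*(1/16) = -12 + 19/400 = -4781/400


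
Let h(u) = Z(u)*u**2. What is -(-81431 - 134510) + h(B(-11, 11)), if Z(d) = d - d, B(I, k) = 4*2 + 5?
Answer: 215941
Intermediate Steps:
B(I, k) = 13 (B(I, k) = 8 + 5 = 13)
Z(d) = 0
h(u) = 0 (h(u) = 0*u**2 = 0)
-(-81431 - 134510) + h(B(-11, 11)) = -(-81431 - 134510) + 0 = -1*(-215941) + 0 = 215941 + 0 = 215941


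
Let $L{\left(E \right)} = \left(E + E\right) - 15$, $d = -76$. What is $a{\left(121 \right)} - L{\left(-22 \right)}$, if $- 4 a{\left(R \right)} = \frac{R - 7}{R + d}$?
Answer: $\frac{1751}{30} \approx 58.367$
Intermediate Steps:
$L{\left(E \right)} = -15 + 2 E$ ($L{\left(E \right)} = 2 E - 15 = -15 + 2 E$)
$a{\left(R \right)} = - \frac{-7 + R}{4 \left(-76 + R\right)}$ ($a{\left(R \right)} = - \frac{\left(R - 7\right) \frac{1}{R - 76}}{4} = - \frac{\left(-7 + R\right) \frac{1}{-76 + R}}{4} = - \frac{\frac{1}{-76 + R} \left(-7 + R\right)}{4} = - \frac{-7 + R}{4 \left(-76 + R\right)}$)
$a{\left(121 \right)} - L{\left(-22 \right)} = \frac{7 - 121}{4 \left(-76 + 121\right)} - \left(-15 + 2 \left(-22\right)\right) = \frac{7 - 121}{4 \cdot 45} - \left(-15 - 44\right) = \frac{1}{4} \cdot \frac{1}{45} \left(-114\right) - -59 = - \frac{19}{30} + 59 = \frac{1751}{30}$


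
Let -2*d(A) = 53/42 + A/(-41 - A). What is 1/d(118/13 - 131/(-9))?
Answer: -79401/35582 ≈ -2.2315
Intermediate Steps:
d(A) = -53/84 - A/(2*(-41 - A)) (d(A) = -(53/42 + A/(-41 - A))/2 = -53/84 - A/(2*(-41 - A)))
1/d(118/13 - 131/(-9)) = 1/((-2173 - 11*(118/13 - 131/(-9)))/(84*(41 + (118/13 - 131/(-9))))) = 1/((-2173 - 11*(118*(1/13) - 131*(-⅑)))/(84*(41 + (118*(1/13) - 131*(-⅑))))) = 1/((-2173 - 11*(118/13 + 131/9))/(84*(41 + (118/13 + 131/9)))) = 1/((-2173 - 11*2765/117)/(84*(41 + 2765/117))) = 1/((-2173 - 30415/117)/(84*(7562/117))) = 1/((1/84)*(117/7562)*(-284656/117)) = 1/(-35582/79401) = -79401/35582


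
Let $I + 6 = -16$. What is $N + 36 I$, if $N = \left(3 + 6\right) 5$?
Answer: $-747$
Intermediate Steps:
$I = -22$ ($I = -6 - 16 = -22$)
$N = 45$ ($N = 9 \cdot 5 = 45$)
$N + 36 I = 45 + 36 \left(-22\right) = 45 - 792 = -747$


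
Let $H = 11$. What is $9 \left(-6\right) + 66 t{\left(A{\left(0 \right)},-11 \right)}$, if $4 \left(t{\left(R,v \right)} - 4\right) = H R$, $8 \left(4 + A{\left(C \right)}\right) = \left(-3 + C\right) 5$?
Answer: $- \frac{13701}{16} \approx -856.31$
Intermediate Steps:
$A{\left(C \right)} = - \frac{47}{8} + \frac{5 C}{8}$ ($A{\left(C \right)} = -4 + \frac{\left(-3 + C\right) 5}{8} = -4 + \frac{-15 + 5 C}{8} = -4 + \left(- \frac{15}{8} + \frac{5 C}{8}\right) = - \frac{47}{8} + \frac{5 C}{8}$)
$t{\left(R,v \right)} = 4 + \frac{11 R}{4}$
$9 \left(-6\right) + 66 t{\left(A{\left(0 \right)},-11 \right)} = 9 \left(-6\right) + 66 \left(4 + \frac{11 \left(- \frac{47}{8} + \frac{5}{8} \cdot 0\right)}{4}\right) = -54 + 66 \left(4 + \frac{11 \left(- \frac{47}{8} + 0\right)}{4}\right) = -54 + 66 \left(4 + \frac{11}{4} \left(- \frac{47}{8}\right)\right) = -54 + 66 \left(4 - \frac{517}{32}\right) = -54 + 66 \left(- \frac{389}{32}\right) = -54 - \frac{12837}{16} = - \frac{13701}{16}$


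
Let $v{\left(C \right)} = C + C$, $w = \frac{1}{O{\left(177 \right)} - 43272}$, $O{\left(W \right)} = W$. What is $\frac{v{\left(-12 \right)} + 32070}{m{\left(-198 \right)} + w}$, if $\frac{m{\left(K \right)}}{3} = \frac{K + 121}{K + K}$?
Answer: $\frac{1841363160}{33517} \approx 54938.0$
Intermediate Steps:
$m{\left(K \right)} = \frac{3 \left(121 + K\right)}{2 K}$ ($m{\left(K \right)} = 3 \frac{K + 121}{K + K} = 3 \frac{121 + K}{2 K} = \frac{3 \left(121 + K\right)}{2 K}$)
$w = - \frac{1}{43095}$ ($w = \frac{1}{177 - 43272} = \frac{1}{-43095} = - \frac{1}{43095} \approx -2.3205 \cdot 10^{-5}$)
$v{\left(C \right)} = 2 C$
$\frac{v{\left(-12 \right)} + 32070}{m{\left(-198 \right)} + w} = \frac{2 \left(-12\right) + 32070}{\frac{3 \left(121 - 198\right)}{2 \left(-198\right)} - \frac{1}{43095}} = \frac{-24 + 32070}{\frac{3}{2} \left(- \frac{1}{198}\right) \left(-77\right) - \frac{1}{43095}} = \frac{32046}{\frac{7}{12} - \frac{1}{43095}} = \frac{32046}{\frac{33517}{57460}} = 32046 \cdot \frac{57460}{33517} = \frac{1841363160}{33517}$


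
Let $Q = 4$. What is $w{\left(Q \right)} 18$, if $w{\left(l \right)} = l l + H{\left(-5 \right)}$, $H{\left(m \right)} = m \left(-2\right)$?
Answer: $468$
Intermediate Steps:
$H{\left(m \right)} = - 2 m$
$w{\left(l \right)} = 10 + l^{2}$ ($w{\left(l \right)} = l l - -10 = l^{2} + 10 = 10 + l^{2}$)
$w{\left(Q \right)} 18 = \left(10 + 4^{2}\right) 18 = \left(10 + 16\right) 18 = 26 \cdot 18 = 468$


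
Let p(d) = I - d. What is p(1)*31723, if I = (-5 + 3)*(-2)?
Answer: 95169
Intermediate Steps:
I = 4 (I = -2*(-2) = 4)
p(d) = 4 - d
p(1)*31723 = (4 - 1*1)*31723 = (4 - 1)*31723 = 3*31723 = 95169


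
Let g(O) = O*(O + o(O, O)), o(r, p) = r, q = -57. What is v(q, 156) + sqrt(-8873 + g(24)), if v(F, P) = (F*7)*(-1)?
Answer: 399 + I*sqrt(7721) ≈ 399.0 + 87.869*I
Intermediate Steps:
g(O) = 2*O**2 (g(O) = O*(O + O) = O*(2*O) = 2*O**2)
v(F, P) = -7*F (v(F, P) = (7*F)*(-1) = -7*F)
v(q, 156) + sqrt(-8873 + g(24)) = -7*(-57) + sqrt(-8873 + 2*24**2) = 399 + sqrt(-8873 + 2*576) = 399 + sqrt(-8873 + 1152) = 399 + sqrt(-7721) = 399 + I*sqrt(7721)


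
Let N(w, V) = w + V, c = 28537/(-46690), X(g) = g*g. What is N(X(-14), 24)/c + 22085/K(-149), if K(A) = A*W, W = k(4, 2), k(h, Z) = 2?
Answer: -3691236045/8504026 ≈ -434.06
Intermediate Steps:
W = 2
X(g) = g²
K(A) = 2*A (K(A) = A*2 = 2*A)
c = -28537/46690 (c = 28537*(-1/46690) = -28537/46690 ≈ -0.61120)
N(w, V) = V + w
N(X(-14), 24)/c + 22085/K(-149) = (24 + (-14)²)/(-28537/46690) + 22085/((2*(-149))) = (24 + 196)*(-46690/28537) + 22085/(-298) = 220*(-46690/28537) + 22085*(-1/298) = -10271800/28537 - 22085/298 = -3691236045/8504026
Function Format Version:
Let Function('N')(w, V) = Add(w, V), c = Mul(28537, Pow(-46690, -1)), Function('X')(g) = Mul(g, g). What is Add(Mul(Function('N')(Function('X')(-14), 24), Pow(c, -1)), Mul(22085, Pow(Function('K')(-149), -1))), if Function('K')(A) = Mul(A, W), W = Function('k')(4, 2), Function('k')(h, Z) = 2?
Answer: Rational(-3691236045, 8504026) ≈ -434.06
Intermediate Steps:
W = 2
Function('X')(g) = Pow(g, 2)
Function('K')(A) = Mul(2, A) (Function('K')(A) = Mul(A, 2) = Mul(2, A))
c = Rational(-28537, 46690) (c = Mul(28537, Rational(-1, 46690)) = Rational(-28537, 46690) ≈ -0.61120)
Function('N')(w, V) = Add(V, w)
Add(Mul(Function('N')(Function('X')(-14), 24), Pow(c, -1)), Mul(22085, Pow(Function('K')(-149), -1))) = Add(Mul(Add(24, Pow(-14, 2)), Pow(Rational(-28537, 46690), -1)), Mul(22085, Pow(Mul(2, -149), -1))) = Add(Mul(Add(24, 196), Rational(-46690, 28537)), Mul(22085, Pow(-298, -1))) = Add(Mul(220, Rational(-46690, 28537)), Mul(22085, Rational(-1, 298))) = Add(Rational(-10271800, 28537), Rational(-22085, 298)) = Rational(-3691236045, 8504026)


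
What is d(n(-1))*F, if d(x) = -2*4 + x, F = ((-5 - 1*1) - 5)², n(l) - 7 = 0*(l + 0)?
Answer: -121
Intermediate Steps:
n(l) = 7 (n(l) = 7 + 0*(l + 0) = 7 + 0*l = 7 + 0 = 7)
F = 121 (F = ((-5 - 1) - 5)² = (-6 - 5)² = (-11)² = 121)
d(x) = -8 + x
d(n(-1))*F = (-8 + 7)*121 = -1*121 = -121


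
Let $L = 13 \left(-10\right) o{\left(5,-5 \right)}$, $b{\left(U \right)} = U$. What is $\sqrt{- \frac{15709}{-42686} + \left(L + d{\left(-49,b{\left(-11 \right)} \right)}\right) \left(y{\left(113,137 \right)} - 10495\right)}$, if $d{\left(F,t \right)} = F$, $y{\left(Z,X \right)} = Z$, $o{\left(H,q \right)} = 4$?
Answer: $\frac{\sqrt{10763765758991742}}{42686} \approx 2430.5$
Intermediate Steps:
$L = -520$ ($L = 13 \left(-10\right) 4 = \left(-130\right) 4 = -520$)
$\sqrt{- \frac{15709}{-42686} + \left(L + d{\left(-49,b{\left(-11 \right)} \right)}\right) \left(y{\left(113,137 \right)} - 10495\right)} = \sqrt{- \frac{15709}{-42686} + \left(-520 - 49\right) \left(113 - 10495\right)} = \sqrt{\left(-15709\right) \left(- \frac{1}{42686}\right) - -5907358} = \sqrt{\frac{15709}{42686} + 5907358} = \sqrt{\frac{252161499297}{42686}} = \frac{\sqrt{10763765758991742}}{42686}$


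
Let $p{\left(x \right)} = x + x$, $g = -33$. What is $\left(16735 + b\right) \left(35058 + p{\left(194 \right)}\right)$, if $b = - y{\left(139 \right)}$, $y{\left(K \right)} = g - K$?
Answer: $599285522$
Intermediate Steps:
$p{\left(x \right)} = 2 x$
$y{\left(K \right)} = -33 - K$
$b = 172$ ($b = - (-33 - 139) = \left(-1\right) \left(-172\right) = 172$)
$\left(16735 + b\right) \left(35058 + p{\left(194 \right)}\right) = \left(16735 + 172\right) \left(35058 + 2 \cdot 194\right) = 16907 \left(35058 + 388\right) = 16907 \cdot 35446 = 599285522$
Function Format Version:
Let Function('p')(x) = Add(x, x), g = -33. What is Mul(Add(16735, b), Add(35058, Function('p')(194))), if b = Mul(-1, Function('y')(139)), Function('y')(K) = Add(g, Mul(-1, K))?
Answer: 599285522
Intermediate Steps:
Function('p')(x) = Mul(2, x)
Function('y')(K) = Add(-33, Mul(-1, K))
b = 172 (b = Mul(-1, Add(-33, Mul(-1, 139))) = Mul(-1, Add(-33, -139)) = Mul(-1, -172) = 172)
Mul(Add(16735, b), Add(35058, Function('p')(194))) = Mul(Add(16735, 172), Add(35058, Mul(2, 194))) = Mul(16907, Add(35058, 388)) = Mul(16907, 35446) = 599285522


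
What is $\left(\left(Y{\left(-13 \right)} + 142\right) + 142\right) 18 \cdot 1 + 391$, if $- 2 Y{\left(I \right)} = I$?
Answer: $5620$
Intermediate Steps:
$Y{\left(I \right)} = - \frac{I}{2}$
$\left(\left(Y{\left(-13 \right)} + 142\right) + 142\right) 18 \cdot 1 + 391 = \left(\left(\left(- \frac{1}{2}\right) \left(-13\right) + 142\right) + 142\right) 18 \cdot 1 + 391 = \left(\left(\frac{13}{2} + 142\right) + 142\right) 18 + 391 = \left(\frac{297}{2} + 142\right) 18 + 391 = \frac{581}{2} \cdot 18 + 391 = 5229 + 391 = 5620$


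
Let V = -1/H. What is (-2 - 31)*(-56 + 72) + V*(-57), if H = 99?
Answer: -17405/33 ≈ -527.42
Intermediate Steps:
V = -1/99 ≈ -0.010101
(-2 - 31)*(-56 + 72) + V*(-57) = (-2 - 31)*(-56 + 72) - 1/99*(-57) = -33*16 + 19/33 = -528 + 19/33 = -17405/33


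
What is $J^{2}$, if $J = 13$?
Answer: $169$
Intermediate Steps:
$J^{2} = 13^{2} = 169$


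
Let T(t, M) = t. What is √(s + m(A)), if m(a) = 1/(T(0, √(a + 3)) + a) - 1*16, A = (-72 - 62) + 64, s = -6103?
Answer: I*√29983170/70 ≈ 78.224*I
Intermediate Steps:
A = -70 (A = -134 + 64 = -70)
m(a) = -16 + 1/a (m(a) = 1/(0 + a) - 1*16 = 1/a - 16 = -16 + 1/a)
√(s + m(A)) = √(-6103 + (-16 + 1/(-70))) = √(-6103 + (-16 - 1/70)) = √(-6103 - 1121/70) = √(-428331/70) = I*√29983170/70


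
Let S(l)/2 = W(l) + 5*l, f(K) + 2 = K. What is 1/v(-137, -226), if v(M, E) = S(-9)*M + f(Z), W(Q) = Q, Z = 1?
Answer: 1/14795 ≈ 6.7590e-5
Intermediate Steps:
f(K) = -2 + K
S(l) = 12*l (S(l) = 2*(l + 5*l) = 2*(6*l) = 12*l)
v(M, E) = -1 - 108*M (v(M, E) = (12*(-9))*M + (-2 + 1) = -108*M - 1 = -1 - 108*M)
1/v(-137, -226) = 1/(-1 - 108*(-137)) = 1/(-1 + 14796) = 1/14795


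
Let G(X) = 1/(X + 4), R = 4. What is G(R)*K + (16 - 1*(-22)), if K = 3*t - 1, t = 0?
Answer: 303/8 ≈ 37.875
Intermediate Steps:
G(X) = 1/(4 + X)
K = -1 (K = 3*0 - 1 = 0 - 1 = -1)
G(R)*K + (16 - 1*(-22)) = -1/(4 + 4) + (16 - 1*(-22)) = -1/8 + (16 + 22) = (⅛)*(-1) + 38 = -⅛ + 38 = 303/8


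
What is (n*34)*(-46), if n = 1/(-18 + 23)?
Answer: -1564/5 ≈ -312.80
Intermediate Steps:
n = 1/5 ≈ 0.20000
(n*34)*(-46) = ((1/5)*34)*(-46) = (34/5)*(-46) = -1564/5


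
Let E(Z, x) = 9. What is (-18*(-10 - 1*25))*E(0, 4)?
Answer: 5670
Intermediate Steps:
(-18*(-10 - 1*25))*E(0, 4) = -18*(-10 - 1*25)*9 = -18*(-10 - 25)*9 = -18*(-35)*9 = 630*9 = 5670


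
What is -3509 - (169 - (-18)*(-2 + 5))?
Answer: -3732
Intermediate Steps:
-3509 - (169 - (-18)*(-2 + 5)) = -3509 - (169 - (-18)*3) = -3509 - (169 - 1*(-54)) = -3509 - (169 + 54) = -3509 - 1*223 = -3509 - 223 = -3732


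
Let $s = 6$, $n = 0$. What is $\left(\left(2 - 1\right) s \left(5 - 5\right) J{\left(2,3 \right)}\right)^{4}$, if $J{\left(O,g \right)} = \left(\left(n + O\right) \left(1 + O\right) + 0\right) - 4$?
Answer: $0$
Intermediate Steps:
$J{\left(O,g \right)} = -4 + O \left(1 + O\right)$ ($J{\left(O,g \right)} = \left(\left(0 + O\right) \left(1 + O\right) + 0\right) - 4 = \left(O \left(1 + O\right) + 0\right) - 4 = O \left(1 + O\right) - 4 = -4 + O \left(1 + O\right)$)
$\left(\left(2 - 1\right) s \left(5 - 5\right) J{\left(2,3 \right)}\right)^{4} = \left(\left(2 - 1\right) 6 \left(5 - 5\right) \left(-4 + 2 + 2^{2}\right)\right)^{4} = \left(1 \cdot 6 \cdot 0 \left(-4 + 2 + 4\right)\right)^{4} = \left(6 \cdot 0 \cdot 2\right)^{4} = \left(0 \cdot 2\right)^{4} = 0^{4} = 0$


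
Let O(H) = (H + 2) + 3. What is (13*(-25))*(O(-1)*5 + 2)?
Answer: -7150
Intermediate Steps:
O(H) = 5 + H (O(H) = (2 + H) + 3 = 5 + H)
(13*(-25))*(O(-1)*5 + 2) = (13*(-25))*((5 - 1)*5 + 2) = -325*(4*5 + 2) = -325*(20 + 2) = -325*22 = -7150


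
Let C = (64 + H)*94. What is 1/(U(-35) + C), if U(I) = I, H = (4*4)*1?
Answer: 1/7485 ≈ 0.00013360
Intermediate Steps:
H = 16 (H = 16*1 = 16)
C = 7520 (C = (64 + 16)*94 = 80*94 = 7520)
1/(U(-35) + C) = 1/(-35 + 7520) = 1/7485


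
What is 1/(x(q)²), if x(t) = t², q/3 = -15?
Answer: 1/4100625 ≈ 2.4387e-7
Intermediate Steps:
q = -45 (q = 3*(-15) = -45)
1/(x(q)²) = 1/(((-45)²)²) = 1/(2025²) = 1/4100625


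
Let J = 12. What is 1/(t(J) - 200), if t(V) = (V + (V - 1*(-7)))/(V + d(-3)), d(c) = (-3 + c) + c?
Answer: -3/569 ≈ -0.0052724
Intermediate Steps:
d(c) = -3 + 2*c
t(V) = (7 + 2*V)/(-9 + V) (t(V) = (V + (V - 1*(-7)))/(V + (-3 + 2*(-3))) = (V + (V + 7))/(V + (-3 - 6)) = (V + (7 + V))/(V - 9) = (7 + 2*V)/(-9 + V))
1/(t(J) - 200) = 1/((7 + 2*12)/(-9 + 12) - 200) = 1/((7 + 24)/3 - 200) = 1/((⅓)*31 - 200) = 1/(31/3 - 200) = 1/(-569/3) = -3/569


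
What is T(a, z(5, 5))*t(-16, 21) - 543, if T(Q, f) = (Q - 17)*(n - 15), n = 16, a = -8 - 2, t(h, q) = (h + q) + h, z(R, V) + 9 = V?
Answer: -246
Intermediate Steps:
z(R, V) = -9 + V
t(h, q) = q + 2*h
a = -10
T(Q, f) = -17 + Q (T(Q, f) = (Q - 17)*(16 - 15) = (-17 + Q)*1 = -17 + Q)
T(a, z(5, 5))*t(-16, 21) - 543 = (-17 - 10)*(21 + 2*(-16)) - 543 = -27*(21 - 32) - 543 = -27*(-11) - 543 = 297 - 543 = -246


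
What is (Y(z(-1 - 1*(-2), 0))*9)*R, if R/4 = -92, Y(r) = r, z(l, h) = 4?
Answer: -13248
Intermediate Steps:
R = -368 (R = 4*(-92) = -368)
(Y(z(-1 - 1*(-2), 0))*9)*R = (4*9)*(-368) = 36*(-368) = -13248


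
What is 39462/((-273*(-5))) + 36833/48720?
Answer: 2684171/90480 ≈ 29.666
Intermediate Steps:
39462/((-273*(-5))) + 36833/48720 = 39462/1365 + 36833*(1/48720) = 39462*(1/1365) + 36833/48720 = 13154/455 + 36833/48720 = 2684171/90480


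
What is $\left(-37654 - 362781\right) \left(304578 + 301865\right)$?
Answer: $-242841002705$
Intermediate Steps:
$\left(-37654 - 362781\right) \left(304578 + 301865\right) = \left(-400435\right) 606443 = -242841002705$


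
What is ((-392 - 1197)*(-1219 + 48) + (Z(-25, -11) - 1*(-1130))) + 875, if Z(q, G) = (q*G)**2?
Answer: 1938349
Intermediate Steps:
Z(q, G) = G**2*q**2 (Z(q, G) = (G*q)**2 = G**2*q**2)
((-392 - 1197)*(-1219 + 48) + (Z(-25, -11) - 1*(-1130))) + 875 = ((-392 - 1197)*(-1219 + 48) + ((-11)**2*(-25)**2 - 1*(-1130))) + 875 = (-1589*(-1171) + (121*625 + 1130)) + 875 = (1860719 + (75625 + 1130)) + 875 = (1860719 + 76755) + 875 = 1937474 + 875 = 1938349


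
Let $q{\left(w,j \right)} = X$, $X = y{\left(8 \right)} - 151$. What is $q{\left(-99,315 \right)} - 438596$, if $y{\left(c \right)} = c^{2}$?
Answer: $-438683$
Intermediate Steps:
$X = -87$ ($X = 8^{2} - 151 = 64 - 151 = -87$)
$q{\left(w,j \right)} = -87$
$q{\left(-99,315 \right)} - 438596 = -87 - 438596 = -438683$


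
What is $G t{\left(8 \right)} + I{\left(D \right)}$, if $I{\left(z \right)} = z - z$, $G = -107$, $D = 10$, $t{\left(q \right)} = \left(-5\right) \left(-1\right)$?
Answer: $-535$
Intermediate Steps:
$t{\left(q \right)} = 5$
$I{\left(z \right)} = 0$
$G t{\left(8 \right)} + I{\left(D \right)} = \left(-107\right) 5 + 0 = -535 + 0 = -535$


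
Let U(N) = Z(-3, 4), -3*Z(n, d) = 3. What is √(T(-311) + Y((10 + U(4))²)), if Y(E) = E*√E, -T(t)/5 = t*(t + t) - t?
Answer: 2*I*√242009 ≈ 983.89*I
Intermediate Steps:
Z(n, d) = -1 (Z(n, d) = -⅓*3 = -1)
U(N) = -1
T(t) = -10*t² + 5*t (T(t) = -5*(t*(t + t) - t) = -5*(t*(2*t) - t) = -5*(2*t² - t) = -5*(-t + 2*t²) = -10*t² + 5*t)
Y(E) = E^(3/2)
√(T(-311) + Y((10 + U(4))²)) = √(5*(-311)*(1 - 2*(-311)) + ((10 - 1)²)^(3/2)) = √(5*(-311)*(1 + 622) + (9²)^(3/2)) = √(5*(-311)*623 + 81^(3/2)) = √(-968765 + 729) = √(-968036) = 2*I*√242009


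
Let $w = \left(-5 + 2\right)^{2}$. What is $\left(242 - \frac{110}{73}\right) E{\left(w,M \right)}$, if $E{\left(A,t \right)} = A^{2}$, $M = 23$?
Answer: $\frac{1422036}{73} \approx 19480.0$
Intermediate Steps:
$w = 9$ ($w = \left(-3\right)^{2} = 9$)
$\left(242 - \frac{110}{73}\right) E{\left(w,M \right)} = \left(242 - \frac{110}{73}\right) 9^{2} = \left(242 - \frac{110}{73}\right) 81 = \frac{17556}{73} \cdot 81 = \frac{1422036}{73}$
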